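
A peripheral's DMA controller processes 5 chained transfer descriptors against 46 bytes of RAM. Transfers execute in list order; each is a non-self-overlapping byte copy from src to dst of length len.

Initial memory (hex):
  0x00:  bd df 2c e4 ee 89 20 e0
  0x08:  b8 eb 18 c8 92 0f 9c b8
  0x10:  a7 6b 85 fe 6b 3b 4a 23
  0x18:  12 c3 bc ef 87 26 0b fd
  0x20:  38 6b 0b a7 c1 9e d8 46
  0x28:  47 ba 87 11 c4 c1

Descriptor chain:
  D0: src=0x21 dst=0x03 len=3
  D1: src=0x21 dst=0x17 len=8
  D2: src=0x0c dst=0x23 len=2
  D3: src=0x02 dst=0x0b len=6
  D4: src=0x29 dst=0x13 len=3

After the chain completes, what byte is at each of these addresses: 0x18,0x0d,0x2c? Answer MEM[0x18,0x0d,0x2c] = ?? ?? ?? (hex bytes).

[0] 0x21->0x03 len=3 : 6b 0b a7
[1] 0x21->0x17 len=8 : 6b 0b a7 c1 9e d8 46 47
[2] 0x0c->0x23 len=2 : 92 0f
[3] 0x02->0x0b len=6 : 2c 6b 0b a7 20 e0
[4] 0x29->0x13 len=3 : ba 87 11
query mem[0x18]=0x0b, mem[0x0d]=0x0b, mem[0x2c]=0xc4

MEM[0x18,0x0d,0x2c] = 0b 0b c4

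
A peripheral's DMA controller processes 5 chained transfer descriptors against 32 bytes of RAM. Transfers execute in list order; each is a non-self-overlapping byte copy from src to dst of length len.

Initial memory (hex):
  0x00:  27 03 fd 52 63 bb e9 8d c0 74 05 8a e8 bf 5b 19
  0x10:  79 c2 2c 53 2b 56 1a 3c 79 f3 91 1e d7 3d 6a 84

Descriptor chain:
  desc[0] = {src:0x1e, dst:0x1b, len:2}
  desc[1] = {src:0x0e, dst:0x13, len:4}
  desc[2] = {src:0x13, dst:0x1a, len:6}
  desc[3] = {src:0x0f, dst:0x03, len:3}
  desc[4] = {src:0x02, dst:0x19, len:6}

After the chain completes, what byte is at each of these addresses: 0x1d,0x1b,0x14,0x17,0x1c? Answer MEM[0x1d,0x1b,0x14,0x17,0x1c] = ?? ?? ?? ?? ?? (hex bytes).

#0 dst[0x1b+2] := {0x6a,0x84}
#1 dst[0x13+4] := {0x5b,0x19,0x79,0xc2}
#2 dst[0x1a+6] := {0x5b,0x19,0x79,0xc2,0x3c,0x79}
#3 dst[0x03+3] := {0x19,0x79,0xc2}
#4 dst[0x19+6] := {0xfd,0x19,0x79,0xc2,0xe9,0x8d}
query mem[0x1d]=0xe9, mem[0x1b]=0x79, mem[0x14]=0x19, mem[0x17]=0x3c, mem[0x1c]=0xc2

MEM[0x1d,0x1b,0x14,0x17,0x1c] = e9 79 19 3c c2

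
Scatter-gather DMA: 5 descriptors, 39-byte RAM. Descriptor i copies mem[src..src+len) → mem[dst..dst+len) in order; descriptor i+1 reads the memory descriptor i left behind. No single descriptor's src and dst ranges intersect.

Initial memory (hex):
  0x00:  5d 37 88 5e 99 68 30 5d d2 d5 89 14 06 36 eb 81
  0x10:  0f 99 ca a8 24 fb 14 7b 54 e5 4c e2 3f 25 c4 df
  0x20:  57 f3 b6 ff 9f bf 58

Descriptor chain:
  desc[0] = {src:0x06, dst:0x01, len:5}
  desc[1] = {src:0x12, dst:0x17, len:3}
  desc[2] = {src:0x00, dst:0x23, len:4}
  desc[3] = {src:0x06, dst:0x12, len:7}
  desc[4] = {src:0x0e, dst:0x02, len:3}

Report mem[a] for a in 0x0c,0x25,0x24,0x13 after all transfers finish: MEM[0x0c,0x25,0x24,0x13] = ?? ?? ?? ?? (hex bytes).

MEM[0x0c,0x25,0x24,0x13] = 06 5d 30 5d

D0: mem[0x01..0x05] <- [30 5d d2 d5 89]
D1: mem[0x17..0x19] <- [ca a8 24]
D2: mem[0x23..0x26] <- [5d 30 5d d2]
D3: mem[0x12..0x18] <- [30 5d d2 d5 89 14 06]
D4: mem[0x02..0x04] <- [eb 81 0f]
query mem[0x0c]=0x06, mem[0x25]=0x5d, mem[0x24]=0x30, mem[0x13]=0x5d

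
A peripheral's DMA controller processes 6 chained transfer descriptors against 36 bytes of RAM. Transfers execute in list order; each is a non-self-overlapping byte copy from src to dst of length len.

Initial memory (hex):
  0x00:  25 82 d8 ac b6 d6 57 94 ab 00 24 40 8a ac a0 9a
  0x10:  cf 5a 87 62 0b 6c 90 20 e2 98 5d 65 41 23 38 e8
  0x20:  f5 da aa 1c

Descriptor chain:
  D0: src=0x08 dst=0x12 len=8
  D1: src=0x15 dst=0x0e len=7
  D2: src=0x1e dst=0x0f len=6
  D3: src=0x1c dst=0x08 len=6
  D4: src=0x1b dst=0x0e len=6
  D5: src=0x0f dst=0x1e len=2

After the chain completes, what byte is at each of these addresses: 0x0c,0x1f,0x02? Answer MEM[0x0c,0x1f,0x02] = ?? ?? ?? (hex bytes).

MEM[0x0c,0x1f,0x02] = f5 23 d8

[0] 0x08->0x12 len=8 : ab 00 24 40 8a ac a0 9a
[1] 0x15->0x0e len=7 : 40 8a ac a0 9a 5d 65
[2] 0x1e->0x0f len=6 : 38 e8 f5 da aa 1c
[3] 0x1c->0x08 len=6 : 41 23 38 e8 f5 da
[4] 0x1b->0x0e len=6 : 65 41 23 38 e8 f5
[5] 0x0f->0x1e len=2 : 41 23
query mem[0x0c]=0xf5, mem[0x1f]=0x23, mem[0x02]=0xd8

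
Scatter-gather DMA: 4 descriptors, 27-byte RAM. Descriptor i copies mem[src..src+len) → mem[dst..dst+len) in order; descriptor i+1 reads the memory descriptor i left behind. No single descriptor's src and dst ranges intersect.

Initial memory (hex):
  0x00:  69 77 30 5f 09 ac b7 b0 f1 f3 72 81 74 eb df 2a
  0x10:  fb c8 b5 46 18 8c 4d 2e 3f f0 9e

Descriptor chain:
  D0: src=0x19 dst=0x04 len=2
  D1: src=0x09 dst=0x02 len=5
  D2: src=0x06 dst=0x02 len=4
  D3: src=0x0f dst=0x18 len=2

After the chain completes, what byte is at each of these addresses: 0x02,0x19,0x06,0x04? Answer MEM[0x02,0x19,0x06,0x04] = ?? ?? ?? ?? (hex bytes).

#0 dst[0x04+2] := {0xf0,0x9e}
#1 dst[0x02+5] := {0xf3,0x72,0x81,0x74,0xeb}
#2 dst[0x02+4] := {0xeb,0xb0,0xf1,0xf3}
#3 dst[0x18+2] := {0x2a,0xfb}
query mem[0x02]=0xeb, mem[0x19]=0xfb, mem[0x06]=0xeb, mem[0x04]=0xf1

MEM[0x02,0x19,0x06,0x04] = eb fb eb f1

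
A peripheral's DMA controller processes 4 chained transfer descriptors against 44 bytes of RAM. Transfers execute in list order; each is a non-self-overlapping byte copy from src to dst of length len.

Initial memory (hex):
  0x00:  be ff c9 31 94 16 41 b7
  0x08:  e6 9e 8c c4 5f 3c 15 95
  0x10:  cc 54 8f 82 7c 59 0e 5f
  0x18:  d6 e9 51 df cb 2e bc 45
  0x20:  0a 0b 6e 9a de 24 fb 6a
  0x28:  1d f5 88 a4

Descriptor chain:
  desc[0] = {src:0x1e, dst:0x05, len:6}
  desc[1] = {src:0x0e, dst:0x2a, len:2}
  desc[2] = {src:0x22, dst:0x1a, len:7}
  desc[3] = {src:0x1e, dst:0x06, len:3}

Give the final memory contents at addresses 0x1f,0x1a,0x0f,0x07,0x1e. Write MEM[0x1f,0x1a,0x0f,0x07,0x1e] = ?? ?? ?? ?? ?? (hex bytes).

MEM[0x1f,0x1a,0x0f,0x07,0x1e] = 6a 6e 95 6a fb

D0: mem[0x05..0x0a] <- [bc 45 0a 0b 6e 9a]
D1: mem[0x2a..0x2b] <- [15 95]
D2: mem[0x1a..0x20] <- [6e 9a de 24 fb 6a 1d]
D3: mem[0x06..0x08] <- [fb 6a 1d]
query mem[0x1f]=0x6a, mem[0x1a]=0x6e, mem[0x0f]=0x95, mem[0x07]=0x6a, mem[0x1e]=0xfb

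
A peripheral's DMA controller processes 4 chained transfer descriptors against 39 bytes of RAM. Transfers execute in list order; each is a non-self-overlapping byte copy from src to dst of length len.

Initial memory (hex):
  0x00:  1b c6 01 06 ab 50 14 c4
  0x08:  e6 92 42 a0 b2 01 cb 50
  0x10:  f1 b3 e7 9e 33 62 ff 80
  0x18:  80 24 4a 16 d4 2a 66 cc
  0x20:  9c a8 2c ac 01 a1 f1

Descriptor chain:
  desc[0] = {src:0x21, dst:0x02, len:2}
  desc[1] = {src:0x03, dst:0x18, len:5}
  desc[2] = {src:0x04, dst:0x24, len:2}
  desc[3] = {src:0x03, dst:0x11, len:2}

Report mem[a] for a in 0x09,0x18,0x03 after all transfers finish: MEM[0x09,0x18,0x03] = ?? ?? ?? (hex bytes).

  after D0: wrote 2B at 0x02 = a82c
  after D1: wrote 5B at 0x18 = 2cab5014c4
  after D2: wrote 2B at 0x24 = ab50
  after D3: wrote 2B at 0x11 = 2cab
query mem[0x09]=0x92, mem[0x18]=0x2c, mem[0x03]=0x2c

MEM[0x09,0x18,0x03] = 92 2c 2c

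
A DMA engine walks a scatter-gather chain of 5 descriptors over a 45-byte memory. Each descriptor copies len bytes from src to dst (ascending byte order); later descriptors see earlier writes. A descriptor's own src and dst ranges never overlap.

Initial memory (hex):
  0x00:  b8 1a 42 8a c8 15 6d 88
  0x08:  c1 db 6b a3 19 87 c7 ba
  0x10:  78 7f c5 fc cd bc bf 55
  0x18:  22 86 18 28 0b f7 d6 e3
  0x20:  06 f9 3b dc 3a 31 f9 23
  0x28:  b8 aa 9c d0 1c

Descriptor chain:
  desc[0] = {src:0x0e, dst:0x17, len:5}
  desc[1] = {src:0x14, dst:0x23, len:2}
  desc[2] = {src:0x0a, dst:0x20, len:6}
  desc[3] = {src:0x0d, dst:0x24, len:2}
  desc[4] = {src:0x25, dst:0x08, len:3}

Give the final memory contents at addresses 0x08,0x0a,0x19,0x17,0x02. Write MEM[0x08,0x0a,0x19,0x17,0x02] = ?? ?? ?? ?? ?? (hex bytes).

MEM[0x08,0x0a,0x19,0x17,0x02] = c7 23 78 c7 42

#0 dst[0x17+5] := {0xc7,0xba,0x78,0x7f,0xc5}
#1 dst[0x23+2] := {0xcd,0xbc}
#2 dst[0x20+6] := {0x6b,0xa3,0x19,0x87,0xc7,0xba}
#3 dst[0x24+2] := {0x87,0xc7}
#4 dst[0x08+3] := {0xc7,0xf9,0x23}
query mem[0x08]=0xc7, mem[0x0a]=0x23, mem[0x19]=0x78, mem[0x17]=0xc7, mem[0x02]=0x42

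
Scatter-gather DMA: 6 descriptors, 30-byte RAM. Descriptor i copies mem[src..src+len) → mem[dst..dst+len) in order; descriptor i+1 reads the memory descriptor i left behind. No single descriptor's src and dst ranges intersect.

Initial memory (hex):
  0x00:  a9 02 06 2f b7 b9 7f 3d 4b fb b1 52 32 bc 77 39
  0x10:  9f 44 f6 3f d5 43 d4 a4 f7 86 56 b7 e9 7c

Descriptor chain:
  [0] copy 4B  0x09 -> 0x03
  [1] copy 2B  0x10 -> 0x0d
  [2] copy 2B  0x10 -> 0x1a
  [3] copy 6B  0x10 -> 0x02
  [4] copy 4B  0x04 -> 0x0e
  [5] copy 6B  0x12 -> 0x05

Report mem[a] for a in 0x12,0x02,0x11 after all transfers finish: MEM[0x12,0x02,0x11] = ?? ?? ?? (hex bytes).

D0: mem[0x03..0x06] <- [fb b1 52 32]
D1: mem[0x0d..0x0e] <- [9f 44]
D2: mem[0x1a..0x1b] <- [9f 44]
D3: mem[0x02..0x07] <- [9f 44 f6 3f d5 43]
D4: mem[0x0e..0x11] <- [f6 3f d5 43]
D5: mem[0x05..0x0a] <- [f6 3f d5 43 d4 a4]
query mem[0x12]=0xf6, mem[0x02]=0x9f, mem[0x11]=0x43

MEM[0x12,0x02,0x11] = f6 9f 43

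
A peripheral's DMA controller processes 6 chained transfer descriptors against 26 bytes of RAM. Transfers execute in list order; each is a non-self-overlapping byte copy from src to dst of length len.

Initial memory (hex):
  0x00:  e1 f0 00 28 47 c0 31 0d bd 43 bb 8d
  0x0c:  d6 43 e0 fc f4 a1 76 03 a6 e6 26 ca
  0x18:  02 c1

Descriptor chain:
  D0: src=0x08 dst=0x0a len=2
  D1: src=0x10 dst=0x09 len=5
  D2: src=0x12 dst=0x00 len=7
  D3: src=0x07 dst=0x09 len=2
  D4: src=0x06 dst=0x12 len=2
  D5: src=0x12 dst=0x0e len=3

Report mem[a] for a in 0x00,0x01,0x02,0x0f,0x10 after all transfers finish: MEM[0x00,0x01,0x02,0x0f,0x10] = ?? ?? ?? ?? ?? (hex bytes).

#0 dst[0x0a+2] := {0xbd,0x43}
#1 dst[0x09+5] := {0xf4,0xa1,0x76,0x03,0xa6}
#2 dst[0x00+7] := {0x76,0x03,0xa6,0xe6,0x26,0xca,0x02}
#3 dst[0x09+2] := {0x0d,0xbd}
#4 dst[0x12+2] := {0x02,0x0d}
#5 dst[0x0e+3] := {0x02,0x0d,0xa6}
query mem[0x00]=0x76, mem[0x01]=0x03, mem[0x02]=0xa6, mem[0x0f]=0x0d, mem[0x10]=0xa6

MEM[0x00,0x01,0x02,0x0f,0x10] = 76 03 a6 0d a6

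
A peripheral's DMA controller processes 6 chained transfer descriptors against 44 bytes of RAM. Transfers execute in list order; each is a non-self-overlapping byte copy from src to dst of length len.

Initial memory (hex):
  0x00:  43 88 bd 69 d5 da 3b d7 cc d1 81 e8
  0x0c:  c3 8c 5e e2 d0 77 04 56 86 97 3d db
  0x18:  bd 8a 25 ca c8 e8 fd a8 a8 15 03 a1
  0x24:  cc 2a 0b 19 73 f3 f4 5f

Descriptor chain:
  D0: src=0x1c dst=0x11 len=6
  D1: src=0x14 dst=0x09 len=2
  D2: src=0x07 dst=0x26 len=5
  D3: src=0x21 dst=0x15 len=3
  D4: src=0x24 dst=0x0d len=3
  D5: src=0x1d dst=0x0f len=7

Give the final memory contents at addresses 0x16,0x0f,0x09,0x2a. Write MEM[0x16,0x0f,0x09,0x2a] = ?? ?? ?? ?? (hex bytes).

MEM[0x16,0x0f,0x09,0x2a] = 03 e8 a8 e8

[0] 0x1c->0x11 len=6 : c8 e8 fd a8 a8 15
[1] 0x14->0x09 len=2 : a8 a8
[2] 0x07->0x26 len=5 : d7 cc a8 a8 e8
[3] 0x21->0x15 len=3 : 15 03 a1
[4] 0x24->0x0d len=3 : cc 2a d7
[5] 0x1d->0x0f len=7 : e8 fd a8 a8 15 03 a1
query mem[0x16]=0x03, mem[0x0f]=0xe8, mem[0x09]=0xa8, mem[0x2a]=0xe8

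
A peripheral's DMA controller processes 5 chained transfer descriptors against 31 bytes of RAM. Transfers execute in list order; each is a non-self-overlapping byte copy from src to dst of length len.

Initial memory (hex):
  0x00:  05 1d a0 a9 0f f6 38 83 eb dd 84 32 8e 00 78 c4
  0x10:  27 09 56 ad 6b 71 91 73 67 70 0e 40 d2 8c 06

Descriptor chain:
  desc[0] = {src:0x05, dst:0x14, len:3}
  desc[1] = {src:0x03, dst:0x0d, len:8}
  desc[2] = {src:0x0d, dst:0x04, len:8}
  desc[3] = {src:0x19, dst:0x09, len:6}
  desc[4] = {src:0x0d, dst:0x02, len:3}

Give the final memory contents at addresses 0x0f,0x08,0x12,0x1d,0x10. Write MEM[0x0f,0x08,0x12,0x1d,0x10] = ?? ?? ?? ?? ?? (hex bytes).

MEM[0x0f,0x08,0x12,0x1d,0x10] = f6 83 eb 8c 38

D0: mem[0x14..0x16] <- [f6 38 83]
D1: mem[0x0d..0x14] <- [a9 0f f6 38 83 eb dd 84]
D2: mem[0x04..0x0b] <- [a9 0f f6 38 83 eb dd 84]
D3: mem[0x09..0x0e] <- [70 0e 40 d2 8c 06]
D4: mem[0x02..0x04] <- [8c 06 f6]
query mem[0x0f]=0xf6, mem[0x08]=0x83, mem[0x12]=0xeb, mem[0x1d]=0x8c, mem[0x10]=0x38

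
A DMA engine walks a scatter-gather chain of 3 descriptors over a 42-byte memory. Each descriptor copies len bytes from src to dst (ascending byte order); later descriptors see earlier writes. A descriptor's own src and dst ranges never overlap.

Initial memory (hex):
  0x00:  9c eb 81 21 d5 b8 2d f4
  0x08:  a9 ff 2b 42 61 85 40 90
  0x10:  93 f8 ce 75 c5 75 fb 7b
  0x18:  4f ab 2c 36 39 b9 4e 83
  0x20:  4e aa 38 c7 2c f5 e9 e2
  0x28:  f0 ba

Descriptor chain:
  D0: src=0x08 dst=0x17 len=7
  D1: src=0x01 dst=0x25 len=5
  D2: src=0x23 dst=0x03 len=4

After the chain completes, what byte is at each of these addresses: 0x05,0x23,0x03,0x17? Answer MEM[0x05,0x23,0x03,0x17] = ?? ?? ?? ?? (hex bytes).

  after D0: wrote 7B at 0x17 = a9ff2b42618540
  after D1: wrote 5B at 0x25 = eb8121d5b8
  after D2: wrote 4B at 0x03 = c72ceb81
query mem[0x05]=0xeb, mem[0x23]=0xc7, mem[0x03]=0xc7, mem[0x17]=0xa9

MEM[0x05,0x23,0x03,0x17] = eb c7 c7 a9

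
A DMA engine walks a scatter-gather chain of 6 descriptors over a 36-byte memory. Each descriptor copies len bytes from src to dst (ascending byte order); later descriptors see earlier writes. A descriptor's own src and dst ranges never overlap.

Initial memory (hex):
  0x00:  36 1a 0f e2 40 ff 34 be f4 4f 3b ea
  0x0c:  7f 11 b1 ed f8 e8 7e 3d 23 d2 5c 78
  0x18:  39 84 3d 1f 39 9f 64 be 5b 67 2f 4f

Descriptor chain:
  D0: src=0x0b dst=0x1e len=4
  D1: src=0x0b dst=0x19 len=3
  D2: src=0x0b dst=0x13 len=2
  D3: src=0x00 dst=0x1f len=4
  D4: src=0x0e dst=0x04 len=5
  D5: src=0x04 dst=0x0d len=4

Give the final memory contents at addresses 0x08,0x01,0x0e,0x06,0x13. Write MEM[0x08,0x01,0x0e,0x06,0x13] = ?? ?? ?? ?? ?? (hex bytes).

MEM[0x08,0x01,0x0e,0x06,0x13] = 7e 1a ed f8 ea

#0 dst[0x1e+4] := {0xea,0x7f,0x11,0xb1}
#1 dst[0x19+3] := {0xea,0x7f,0x11}
#2 dst[0x13+2] := {0xea,0x7f}
#3 dst[0x1f+4] := {0x36,0x1a,0x0f,0xe2}
#4 dst[0x04+5] := {0xb1,0xed,0xf8,0xe8,0x7e}
#5 dst[0x0d+4] := {0xb1,0xed,0xf8,0xe8}
query mem[0x08]=0x7e, mem[0x01]=0x1a, mem[0x0e]=0xed, mem[0x06]=0xf8, mem[0x13]=0xea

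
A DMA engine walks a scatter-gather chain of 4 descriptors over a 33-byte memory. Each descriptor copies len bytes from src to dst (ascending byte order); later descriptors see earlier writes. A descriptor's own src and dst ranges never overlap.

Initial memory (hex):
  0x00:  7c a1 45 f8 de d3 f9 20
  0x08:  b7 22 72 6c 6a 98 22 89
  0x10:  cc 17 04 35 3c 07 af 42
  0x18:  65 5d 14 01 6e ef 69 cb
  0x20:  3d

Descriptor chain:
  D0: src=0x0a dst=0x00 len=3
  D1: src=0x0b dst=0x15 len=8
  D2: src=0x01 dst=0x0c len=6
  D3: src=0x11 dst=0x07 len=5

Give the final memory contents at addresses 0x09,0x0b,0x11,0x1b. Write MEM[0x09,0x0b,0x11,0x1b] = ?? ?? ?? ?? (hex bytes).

MEM[0x09,0x0b,0x11,0x1b] = 35 6c f9 17

  after D0: wrote 3B at 0x00 = 726c6a
  after D1: wrote 8B at 0x15 = 6c6a982289cc1704
  after D2: wrote 6B at 0x0c = 6c6af8ded3f9
  after D3: wrote 5B at 0x07 = f904353c6c
query mem[0x09]=0x35, mem[0x0b]=0x6c, mem[0x11]=0xf9, mem[0x1b]=0x17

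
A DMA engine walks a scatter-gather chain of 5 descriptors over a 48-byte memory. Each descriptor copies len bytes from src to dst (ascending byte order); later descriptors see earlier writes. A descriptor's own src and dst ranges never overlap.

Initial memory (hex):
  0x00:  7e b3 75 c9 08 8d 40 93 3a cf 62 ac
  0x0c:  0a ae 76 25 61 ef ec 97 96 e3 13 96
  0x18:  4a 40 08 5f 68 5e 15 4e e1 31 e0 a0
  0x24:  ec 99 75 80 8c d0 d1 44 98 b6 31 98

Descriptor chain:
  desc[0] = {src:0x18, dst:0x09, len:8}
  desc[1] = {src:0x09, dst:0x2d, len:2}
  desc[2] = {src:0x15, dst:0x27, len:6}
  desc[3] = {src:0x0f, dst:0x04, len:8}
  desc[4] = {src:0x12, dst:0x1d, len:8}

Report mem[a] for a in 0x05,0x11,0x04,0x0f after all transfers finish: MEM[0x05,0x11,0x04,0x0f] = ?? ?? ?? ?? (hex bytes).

D0: mem[0x09..0x10] <- [4a 40 08 5f 68 5e 15 4e]
D1: mem[0x2d..0x2e] <- [4a 40]
D2: mem[0x27..0x2c] <- [e3 13 96 4a 40 08]
D3: mem[0x04..0x0b] <- [15 4e ef ec 97 96 e3 13]
D4: mem[0x1d..0x24] <- [ec 97 96 e3 13 96 4a 40]
query mem[0x05]=0x4e, mem[0x11]=0xef, mem[0x04]=0x15, mem[0x0f]=0x15

MEM[0x05,0x11,0x04,0x0f] = 4e ef 15 15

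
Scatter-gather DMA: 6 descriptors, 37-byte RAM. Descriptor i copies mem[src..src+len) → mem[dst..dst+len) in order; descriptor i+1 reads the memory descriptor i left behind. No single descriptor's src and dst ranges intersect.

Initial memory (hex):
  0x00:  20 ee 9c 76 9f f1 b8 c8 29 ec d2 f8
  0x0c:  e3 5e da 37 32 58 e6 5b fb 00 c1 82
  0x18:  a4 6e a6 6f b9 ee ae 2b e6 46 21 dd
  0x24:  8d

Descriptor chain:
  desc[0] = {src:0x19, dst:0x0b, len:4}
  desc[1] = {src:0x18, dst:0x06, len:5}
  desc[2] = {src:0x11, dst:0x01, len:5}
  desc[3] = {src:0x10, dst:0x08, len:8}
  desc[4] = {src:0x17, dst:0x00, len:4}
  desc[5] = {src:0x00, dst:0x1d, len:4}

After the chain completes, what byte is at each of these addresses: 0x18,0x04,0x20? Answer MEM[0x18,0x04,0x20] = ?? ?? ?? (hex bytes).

MEM[0x18,0x04,0x20] = a4 fb a6

[0] 0x19->0x0b len=4 : 6e a6 6f b9
[1] 0x18->0x06 len=5 : a4 6e a6 6f b9
[2] 0x11->0x01 len=5 : 58 e6 5b fb 00
[3] 0x10->0x08 len=8 : 32 58 e6 5b fb 00 c1 82
[4] 0x17->0x00 len=4 : 82 a4 6e a6
[5] 0x00->0x1d len=4 : 82 a4 6e a6
query mem[0x18]=0xa4, mem[0x04]=0xfb, mem[0x20]=0xa6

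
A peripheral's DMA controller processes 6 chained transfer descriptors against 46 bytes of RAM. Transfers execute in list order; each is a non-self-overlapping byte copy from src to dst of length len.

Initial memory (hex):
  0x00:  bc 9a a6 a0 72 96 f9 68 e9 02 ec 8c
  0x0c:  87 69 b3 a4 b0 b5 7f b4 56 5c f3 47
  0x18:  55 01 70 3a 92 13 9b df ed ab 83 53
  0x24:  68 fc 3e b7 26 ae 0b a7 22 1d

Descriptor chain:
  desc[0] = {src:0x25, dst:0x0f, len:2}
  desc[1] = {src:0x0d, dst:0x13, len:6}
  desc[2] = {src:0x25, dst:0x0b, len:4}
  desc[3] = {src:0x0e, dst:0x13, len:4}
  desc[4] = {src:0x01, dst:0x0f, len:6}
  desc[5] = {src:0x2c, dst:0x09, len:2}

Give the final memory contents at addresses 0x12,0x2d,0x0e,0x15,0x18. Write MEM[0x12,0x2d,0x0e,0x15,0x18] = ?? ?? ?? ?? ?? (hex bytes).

MEM[0x12,0x2d,0x0e,0x15,0x18] = 72 1d 26 3e 7f

[0] 0x25->0x0f len=2 : fc 3e
[1] 0x0d->0x13 len=6 : 69 b3 fc 3e b5 7f
[2] 0x25->0x0b len=4 : fc 3e b7 26
[3] 0x0e->0x13 len=4 : 26 fc 3e b5
[4] 0x01->0x0f len=6 : 9a a6 a0 72 96 f9
[5] 0x2c->0x09 len=2 : 22 1d
query mem[0x12]=0x72, mem[0x2d]=0x1d, mem[0x0e]=0x26, mem[0x15]=0x3e, mem[0x18]=0x7f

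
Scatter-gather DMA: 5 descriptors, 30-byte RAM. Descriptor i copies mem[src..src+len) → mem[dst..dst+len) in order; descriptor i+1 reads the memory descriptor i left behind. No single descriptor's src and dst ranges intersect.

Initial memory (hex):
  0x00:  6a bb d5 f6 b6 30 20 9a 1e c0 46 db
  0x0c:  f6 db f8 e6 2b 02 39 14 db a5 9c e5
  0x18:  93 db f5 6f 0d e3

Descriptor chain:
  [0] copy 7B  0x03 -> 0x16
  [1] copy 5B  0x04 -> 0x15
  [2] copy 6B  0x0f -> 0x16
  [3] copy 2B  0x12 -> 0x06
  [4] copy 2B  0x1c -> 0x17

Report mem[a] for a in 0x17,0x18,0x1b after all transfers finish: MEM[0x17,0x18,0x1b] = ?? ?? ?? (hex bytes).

D0: mem[0x16..0x1c] <- [f6 b6 30 20 9a 1e c0]
D1: mem[0x15..0x19] <- [b6 30 20 9a 1e]
D2: mem[0x16..0x1b] <- [e6 2b 02 39 14 db]
D3: mem[0x06..0x07] <- [39 14]
D4: mem[0x17..0x18] <- [c0 e3]
query mem[0x17]=0xc0, mem[0x18]=0xe3, mem[0x1b]=0xdb

MEM[0x17,0x18,0x1b] = c0 e3 db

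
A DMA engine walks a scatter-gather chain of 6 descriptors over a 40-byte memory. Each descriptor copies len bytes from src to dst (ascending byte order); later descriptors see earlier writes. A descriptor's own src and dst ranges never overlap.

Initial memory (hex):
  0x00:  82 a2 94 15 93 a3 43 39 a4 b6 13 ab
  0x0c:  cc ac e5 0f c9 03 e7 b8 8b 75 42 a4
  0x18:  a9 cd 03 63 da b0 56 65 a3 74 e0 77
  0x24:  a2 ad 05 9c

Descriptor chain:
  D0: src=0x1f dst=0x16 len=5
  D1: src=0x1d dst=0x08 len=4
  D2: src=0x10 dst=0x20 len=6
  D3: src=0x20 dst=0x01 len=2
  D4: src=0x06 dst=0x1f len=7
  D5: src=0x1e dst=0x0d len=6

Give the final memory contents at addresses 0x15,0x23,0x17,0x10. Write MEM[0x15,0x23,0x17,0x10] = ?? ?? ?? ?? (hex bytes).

#0 dst[0x16+5] := {0x65,0xa3,0x74,0xe0,0x77}
#1 dst[0x08+4] := {0xb0,0x56,0x65,0xa3}
#2 dst[0x20+6] := {0xc9,0x03,0xe7,0xb8,0x8b,0x75}
#3 dst[0x01+2] := {0xc9,0x03}
#4 dst[0x1f+7] := {0x43,0x39,0xb0,0x56,0x65,0xa3,0xcc}
#5 dst[0x0d+6] := {0x56,0x43,0x39,0xb0,0x56,0x65}
query mem[0x15]=0x75, mem[0x23]=0x65, mem[0x17]=0xa3, mem[0x10]=0xb0

MEM[0x15,0x23,0x17,0x10] = 75 65 a3 b0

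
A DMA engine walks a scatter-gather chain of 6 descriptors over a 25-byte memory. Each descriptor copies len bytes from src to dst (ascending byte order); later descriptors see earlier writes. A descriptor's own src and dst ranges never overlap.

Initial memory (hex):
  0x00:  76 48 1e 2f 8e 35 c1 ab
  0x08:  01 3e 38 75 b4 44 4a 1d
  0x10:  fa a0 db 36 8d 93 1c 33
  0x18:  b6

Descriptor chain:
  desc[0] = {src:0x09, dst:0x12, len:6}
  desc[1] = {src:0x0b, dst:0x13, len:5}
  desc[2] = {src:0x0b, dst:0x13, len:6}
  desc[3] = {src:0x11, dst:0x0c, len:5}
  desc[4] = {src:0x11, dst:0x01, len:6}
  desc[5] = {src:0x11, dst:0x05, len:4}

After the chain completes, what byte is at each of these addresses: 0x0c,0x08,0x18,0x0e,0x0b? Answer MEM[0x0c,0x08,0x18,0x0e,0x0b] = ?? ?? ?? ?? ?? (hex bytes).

MEM[0x0c,0x08,0x18,0x0e,0x0b] = a0 b4 fa 75 75

D0: mem[0x12..0x17] <- [3e 38 75 b4 44 4a]
D1: mem[0x13..0x17] <- [75 b4 44 4a 1d]
D2: mem[0x13..0x18] <- [75 b4 44 4a 1d fa]
D3: mem[0x0c..0x10] <- [a0 3e 75 b4 44]
D4: mem[0x01..0x06] <- [a0 3e 75 b4 44 4a]
D5: mem[0x05..0x08] <- [a0 3e 75 b4]
query mem[0x0c]=0xa0, mem[0x08]=0xb4, mem[0x18]=0xfa, mem[0x0e]=0x75, mem[0x0b]=0x75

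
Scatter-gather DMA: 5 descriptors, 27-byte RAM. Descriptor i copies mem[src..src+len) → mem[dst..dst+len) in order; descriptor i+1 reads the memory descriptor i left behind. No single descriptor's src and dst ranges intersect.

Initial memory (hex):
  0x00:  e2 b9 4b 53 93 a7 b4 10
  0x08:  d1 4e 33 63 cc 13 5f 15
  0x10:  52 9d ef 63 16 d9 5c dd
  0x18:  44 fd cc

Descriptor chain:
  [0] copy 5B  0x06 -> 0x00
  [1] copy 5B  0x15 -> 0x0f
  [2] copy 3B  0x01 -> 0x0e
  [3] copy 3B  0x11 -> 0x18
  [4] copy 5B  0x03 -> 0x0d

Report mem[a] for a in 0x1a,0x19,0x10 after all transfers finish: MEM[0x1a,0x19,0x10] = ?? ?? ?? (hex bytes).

MEM[0x1a,0x19,0x10] = fd 44 b4

[0] 0x06->0x00 len=5 : b4 10 d1 4e 33
[1] 0x15->0x0f len=5 : d9 5c dd 44 fd
[2] 0x01->0x0e len=3 : 10 d1 4e
[3] 0x11->0x18 len=3 : dd 44 fd
[4] 0x03->0x0d len=5 : 4e 33 a7 b4 10
query mem[0x1a]=0xfd, mem[0x19]=0x44, mem[0x10]=0xb4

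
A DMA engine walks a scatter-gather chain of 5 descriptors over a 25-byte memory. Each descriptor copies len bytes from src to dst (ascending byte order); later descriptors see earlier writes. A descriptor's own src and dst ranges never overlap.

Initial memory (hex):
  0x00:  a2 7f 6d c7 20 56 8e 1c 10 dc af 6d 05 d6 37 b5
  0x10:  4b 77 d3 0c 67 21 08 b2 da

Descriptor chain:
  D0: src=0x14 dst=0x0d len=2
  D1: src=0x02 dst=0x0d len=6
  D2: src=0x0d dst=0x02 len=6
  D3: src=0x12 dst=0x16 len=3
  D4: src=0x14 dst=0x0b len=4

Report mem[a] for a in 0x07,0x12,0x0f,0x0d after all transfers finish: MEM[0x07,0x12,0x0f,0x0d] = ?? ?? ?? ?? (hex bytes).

#0 dst[0x0d+2] := {0x67,0x21}
#1 dst[0x0d+6] := {0x6d,0xc7,0x20,0x56,0x8e,0x1c}
#2 dst[0x02+6] := {0x6d,0xc7,0x20,0x56,0x8e,0x1c}
#3 dst[0x16+3] := {0x1c,0x0c,0x67}
#4 dst[0x0b+4] := {0x67,0x21,0x1c,0x0c}
query mem[0x07]=0x1c, mem[0x12]=0x1c, mem[0x0f]=0x20, mem[0x0d]=0x1c

MEM[0x07,0x12,0x0f,0x0d] = 1c 1c 20 1c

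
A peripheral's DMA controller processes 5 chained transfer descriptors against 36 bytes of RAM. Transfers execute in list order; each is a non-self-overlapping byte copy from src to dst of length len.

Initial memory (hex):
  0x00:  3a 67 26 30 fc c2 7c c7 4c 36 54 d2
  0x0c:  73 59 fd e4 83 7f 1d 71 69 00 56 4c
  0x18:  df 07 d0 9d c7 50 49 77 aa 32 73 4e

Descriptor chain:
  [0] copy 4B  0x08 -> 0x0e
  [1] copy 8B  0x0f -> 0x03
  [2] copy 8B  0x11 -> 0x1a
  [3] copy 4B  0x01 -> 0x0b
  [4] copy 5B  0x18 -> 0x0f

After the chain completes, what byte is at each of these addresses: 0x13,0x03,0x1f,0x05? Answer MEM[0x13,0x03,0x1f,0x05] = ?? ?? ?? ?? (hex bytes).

#0 dst[0x0e+4] := {0x4c,0x36,0x54,0xd2}
#1 dst[0x03+8] := {0x36,0x54,0xd2,0x1d,0x71,0x69,0x00,0x56}
#2 dst[0x1a+8] := {0xd2,0x1d,0x71,0x69,0x00,0x56,0x4c,0xdf}
#3 dst[0x0b+4] := {0x67,0x26,0x36,0x54}
#4 dst[0x0f+5] := {0xdf,0x07,0xd2,0x1d,0x71}
query mem[0x13]=0x71, mem[0x03]=0x36, mem[0x1f]=0x56, mem[0x05]=0xd2

MEM[0x13,0x03,0x1f,0x05] = 71 36 56 d2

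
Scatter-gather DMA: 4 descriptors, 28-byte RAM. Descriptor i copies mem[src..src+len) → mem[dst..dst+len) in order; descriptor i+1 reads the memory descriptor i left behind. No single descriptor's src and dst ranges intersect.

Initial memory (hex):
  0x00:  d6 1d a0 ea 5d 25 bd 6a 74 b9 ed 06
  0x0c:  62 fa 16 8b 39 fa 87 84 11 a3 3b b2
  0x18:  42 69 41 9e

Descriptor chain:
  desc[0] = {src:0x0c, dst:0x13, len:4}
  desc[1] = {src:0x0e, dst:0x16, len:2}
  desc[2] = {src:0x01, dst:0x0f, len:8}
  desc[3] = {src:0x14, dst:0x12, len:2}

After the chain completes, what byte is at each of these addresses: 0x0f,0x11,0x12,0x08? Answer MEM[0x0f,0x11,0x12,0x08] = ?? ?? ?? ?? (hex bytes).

#0 dst[0x13+4] := {0x62,0xfa,0x16,0x8b}
#1 dst[0x16+2] := {0x16,0x8b}
#2 dst[0x0f+8] := {0x1d,0xa0,0xea,0x5d,0x25,0xbd,0x6a,0x74}
#3 dst[0x12+2] := {0xbd,0x6a}
query mem[0x0f]=0x1d, mem[0x11]=0xea, mem[0x12]=0xbd, mem[0x08]=0x74

MEM[0x0f,0x11,0x12,0x08] = 1d ea bd 74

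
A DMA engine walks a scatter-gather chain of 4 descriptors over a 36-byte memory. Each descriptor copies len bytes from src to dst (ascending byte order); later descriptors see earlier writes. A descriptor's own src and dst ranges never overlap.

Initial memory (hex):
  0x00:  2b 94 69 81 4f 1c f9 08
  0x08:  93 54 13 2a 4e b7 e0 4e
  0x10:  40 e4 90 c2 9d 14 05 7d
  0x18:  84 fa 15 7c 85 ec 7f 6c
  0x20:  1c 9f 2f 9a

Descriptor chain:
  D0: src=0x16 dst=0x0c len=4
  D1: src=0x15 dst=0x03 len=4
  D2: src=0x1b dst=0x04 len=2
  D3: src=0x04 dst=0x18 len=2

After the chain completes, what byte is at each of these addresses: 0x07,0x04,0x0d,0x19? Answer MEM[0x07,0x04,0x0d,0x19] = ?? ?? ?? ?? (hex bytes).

MEM[0x07,0x04,0x0d,0x19] = 08 7c 7d 85

#0 dst[0x0c+4] := {0x05,0x7d,0x84,0xfa}
#1 dst[0x03+4] := {0x14,0x05,0x7d,0x84}
#2 dst[0x04+2] := {0x7c,0x85}
#3 dst[0x18+2] := {0x7c,0x85}
query mem[0x07]=0x08, mem[0x04]=0x7c, mem[0x0d]=0x7d, mem[0x19]=0x85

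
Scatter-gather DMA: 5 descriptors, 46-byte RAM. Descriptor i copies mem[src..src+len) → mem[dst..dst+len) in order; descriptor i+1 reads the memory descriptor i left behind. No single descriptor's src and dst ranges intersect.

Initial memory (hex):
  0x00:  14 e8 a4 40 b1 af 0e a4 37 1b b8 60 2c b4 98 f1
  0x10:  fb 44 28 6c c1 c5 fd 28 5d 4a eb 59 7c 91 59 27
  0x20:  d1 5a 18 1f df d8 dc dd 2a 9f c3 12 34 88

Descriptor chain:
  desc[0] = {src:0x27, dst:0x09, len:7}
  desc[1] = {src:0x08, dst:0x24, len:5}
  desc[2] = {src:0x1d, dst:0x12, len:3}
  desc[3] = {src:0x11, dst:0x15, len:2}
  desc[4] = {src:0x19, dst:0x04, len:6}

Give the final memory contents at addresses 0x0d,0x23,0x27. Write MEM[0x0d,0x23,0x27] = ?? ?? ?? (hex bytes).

MEM[0x0d,0x23,0x27] = 12 1f 9f

[0] 0x27->0x09 len=7 : dd 2a 9f c3 12 34 88
[1] 0x08->0x24 len=5 : 37 dd 2a 9f c3
[2] 0x1d->0x12 len=3 : 91 59 27
[3] 0x11->0x15 len=2 : 44 91
[4] 0x19->0x04 len=6 : 4a eb 59 7c 91 59
query mem[0x0d]=0x12, mem[0x23]=0x1f, mem[0x27]=0x9f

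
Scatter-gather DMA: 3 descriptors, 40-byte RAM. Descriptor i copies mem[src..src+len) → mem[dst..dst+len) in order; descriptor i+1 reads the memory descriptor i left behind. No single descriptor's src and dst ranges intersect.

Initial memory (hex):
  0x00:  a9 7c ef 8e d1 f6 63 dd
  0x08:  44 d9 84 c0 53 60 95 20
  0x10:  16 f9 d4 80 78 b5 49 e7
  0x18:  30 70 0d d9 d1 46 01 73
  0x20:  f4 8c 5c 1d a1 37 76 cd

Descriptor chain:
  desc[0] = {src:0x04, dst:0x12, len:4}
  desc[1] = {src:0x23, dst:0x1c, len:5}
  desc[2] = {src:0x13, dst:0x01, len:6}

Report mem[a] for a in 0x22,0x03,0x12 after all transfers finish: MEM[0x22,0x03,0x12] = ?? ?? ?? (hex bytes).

#0 dst[0x12+4] := {0xd1,0xf6,0x63,0xdd}
#1 dst[0x1c+5] := {0x1d,0xa1,0x37,0x76,0xcd}
#2 dst[0x01+6] := {0xf6,0x63,0xdd,0x49,0xe7,0x30}
query mem[0x22]=0x5c, mem[0x03]=0xdd, mem[0x12]=0xd1

MEM[0x22,0x03,0x12] = 5c dd d1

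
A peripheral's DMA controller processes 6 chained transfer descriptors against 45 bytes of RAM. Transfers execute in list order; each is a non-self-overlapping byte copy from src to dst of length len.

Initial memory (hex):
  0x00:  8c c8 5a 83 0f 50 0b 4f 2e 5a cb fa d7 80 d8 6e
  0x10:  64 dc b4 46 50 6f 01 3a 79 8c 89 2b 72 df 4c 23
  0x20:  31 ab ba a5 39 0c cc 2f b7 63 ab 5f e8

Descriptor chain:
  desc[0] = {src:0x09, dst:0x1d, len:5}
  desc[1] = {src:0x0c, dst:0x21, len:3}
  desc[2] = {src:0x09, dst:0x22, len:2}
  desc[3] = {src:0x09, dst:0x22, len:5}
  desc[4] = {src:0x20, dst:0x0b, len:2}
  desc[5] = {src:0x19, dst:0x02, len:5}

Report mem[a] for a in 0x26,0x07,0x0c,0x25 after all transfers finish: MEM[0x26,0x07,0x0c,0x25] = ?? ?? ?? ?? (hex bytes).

D0: mem[0x1d..0x21] <- [5a cb fa d7 80]
D1: mem[0x21..0x23] <- [d7 80 d8]
D2: mem[0x22..0x23] <- [5a cb]
D3: mem[0x22..0x26] <- [5a cb fa d7 80]
D4: mem[0x0b..0x0c] <- [d7 d7]
D5: mem[0x02..0x06] <- [8c 89 2b 72 5a]
query mem[0x26]=0x80, mem[0x07]=0x4f, mem[0x0c]=0xd7, mem[0x25]=0xd7

MEM[0x26,0x07,0x0c,0x25] = 80 4f d7 d7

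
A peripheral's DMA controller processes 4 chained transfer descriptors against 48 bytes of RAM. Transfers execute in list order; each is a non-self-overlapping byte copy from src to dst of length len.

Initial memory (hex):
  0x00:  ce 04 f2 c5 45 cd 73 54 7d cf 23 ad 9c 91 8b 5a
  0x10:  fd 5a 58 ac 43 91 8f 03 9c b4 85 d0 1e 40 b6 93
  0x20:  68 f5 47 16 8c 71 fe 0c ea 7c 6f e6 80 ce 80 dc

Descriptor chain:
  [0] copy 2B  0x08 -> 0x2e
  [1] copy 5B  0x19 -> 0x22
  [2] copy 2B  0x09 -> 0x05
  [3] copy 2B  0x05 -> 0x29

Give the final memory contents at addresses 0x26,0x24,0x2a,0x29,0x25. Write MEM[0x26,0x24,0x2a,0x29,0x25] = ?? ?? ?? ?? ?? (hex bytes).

[0] 0x08->0x2e len=2 : 7d cf
[1] 0x19->0x22 len=5 : b4 85 d0 1e 40
[2] 0x09->0x05 len=2 : cf 23
[3] 0x05->0x29 len=2 : cf 23
query mem[0x26]=0x40, mem[0x24]=0xd0, mem[0x2a]=0x23, mem[0x29]=0xcf, mem[0x25]=0x1e

MEM[0x26,0x24,0x2a,0x29,0x25] = 40 d0 23 cf 1e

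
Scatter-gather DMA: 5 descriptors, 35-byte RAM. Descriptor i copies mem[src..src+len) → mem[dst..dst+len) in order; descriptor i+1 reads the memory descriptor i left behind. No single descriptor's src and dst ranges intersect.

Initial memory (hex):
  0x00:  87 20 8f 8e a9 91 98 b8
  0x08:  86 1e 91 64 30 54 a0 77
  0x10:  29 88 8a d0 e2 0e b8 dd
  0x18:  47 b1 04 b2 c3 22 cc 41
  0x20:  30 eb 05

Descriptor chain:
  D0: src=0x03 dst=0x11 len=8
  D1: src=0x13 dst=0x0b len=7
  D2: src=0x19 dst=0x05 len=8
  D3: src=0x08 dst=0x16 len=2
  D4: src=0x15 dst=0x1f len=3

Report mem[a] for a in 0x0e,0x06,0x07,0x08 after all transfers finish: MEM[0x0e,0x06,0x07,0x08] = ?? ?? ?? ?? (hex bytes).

[0] 0x03->0x11 len=8 : 8e a9 91 98 b8 86 1e 91
[1] 0x13->0x0b len=7 : 91 98 b8 86 1e 91 b1
[2] 0x19->0x05 len=8 : b1 04 b2 c3 22 cc 41 30
[3] 0x08->0x16 len=2 : c3 22
[4] 0x15->0x1f len=3 : b8 c3 22
query mem[0x0e]=0x86, mem[0x06]=0x04, mem[0x07]=0xb2, mem[0x08]=0xc3

MEM[0x0e,0x06,0x07,0x08] = 86 04 b2 c3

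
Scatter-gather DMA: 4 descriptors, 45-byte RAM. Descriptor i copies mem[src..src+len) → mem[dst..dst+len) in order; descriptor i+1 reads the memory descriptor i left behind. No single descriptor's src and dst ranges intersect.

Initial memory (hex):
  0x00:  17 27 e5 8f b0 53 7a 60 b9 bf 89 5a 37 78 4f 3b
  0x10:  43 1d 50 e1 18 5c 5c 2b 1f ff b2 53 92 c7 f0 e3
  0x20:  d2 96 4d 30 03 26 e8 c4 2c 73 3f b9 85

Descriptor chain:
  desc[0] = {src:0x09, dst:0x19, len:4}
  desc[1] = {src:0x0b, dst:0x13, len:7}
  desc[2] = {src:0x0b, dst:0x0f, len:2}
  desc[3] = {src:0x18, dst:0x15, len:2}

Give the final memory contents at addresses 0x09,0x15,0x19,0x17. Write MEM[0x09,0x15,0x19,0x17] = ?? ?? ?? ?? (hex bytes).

  after D0: wrote 4B at 0x19 = bf895a37
  after D1: wrote 7B at 0x13 = 5a37784f3b431d
  after D2: wrote 2B at 0x0f = 5a37
  after D3: wrote 2B at 0x15 = 431d
query mem[0x09]=0xbf, mem[0x15]=0x43, mem[0x19]=0x1d, mem[0x17]=0x3b

MEM[0x09,0x15,0x19,0x17] = bf 43 1d 3b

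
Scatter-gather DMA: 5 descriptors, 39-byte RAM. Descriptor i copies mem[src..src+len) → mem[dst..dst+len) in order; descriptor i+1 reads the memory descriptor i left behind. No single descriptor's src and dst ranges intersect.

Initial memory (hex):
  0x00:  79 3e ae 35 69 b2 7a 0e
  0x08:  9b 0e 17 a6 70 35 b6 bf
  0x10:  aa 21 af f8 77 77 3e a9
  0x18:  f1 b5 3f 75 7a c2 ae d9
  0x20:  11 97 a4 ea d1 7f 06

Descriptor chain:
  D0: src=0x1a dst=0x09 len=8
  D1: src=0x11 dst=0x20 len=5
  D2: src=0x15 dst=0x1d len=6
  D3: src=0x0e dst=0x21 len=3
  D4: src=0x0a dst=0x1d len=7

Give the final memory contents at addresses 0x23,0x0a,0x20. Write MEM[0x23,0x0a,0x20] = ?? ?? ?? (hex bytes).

MEM[0x23,0x0a,0x20] = 97 75 ae

[0] 0x1a->0x09 len=8 : 3f 75 7a c2 ae d9 11 97
[1] 0x11->0x20 len=5 : 21 af f8 77 77
[2] 0x15->0x1d len=6 : 77 3e a9 f1 b5 3f
[3] 0x0e->0x21 len=3 : d9 11 97
[4] 0x0a->0x1d len=7 : 75 7a c2 ae d9 11 97
query mem[0x23]=0x97, mem[0x0a]=0x75, mem[0x20]=0xae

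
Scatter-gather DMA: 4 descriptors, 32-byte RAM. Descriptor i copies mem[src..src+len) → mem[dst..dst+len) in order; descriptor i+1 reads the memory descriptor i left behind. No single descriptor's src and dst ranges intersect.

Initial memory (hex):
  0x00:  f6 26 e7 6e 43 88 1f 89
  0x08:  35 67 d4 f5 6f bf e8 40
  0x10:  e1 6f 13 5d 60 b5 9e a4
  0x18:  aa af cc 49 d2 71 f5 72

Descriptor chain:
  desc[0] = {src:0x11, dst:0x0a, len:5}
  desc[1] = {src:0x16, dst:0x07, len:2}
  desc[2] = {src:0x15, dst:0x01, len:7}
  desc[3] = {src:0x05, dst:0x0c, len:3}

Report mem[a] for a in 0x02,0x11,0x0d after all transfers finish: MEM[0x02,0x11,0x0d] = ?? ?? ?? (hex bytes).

D0: mem[0x0a..0x0e] <- [6f 13 5d 60 b5]
D1: mem[0x07..0x08] <- [9e a4]
D2: mem[0x01..0x07] <- [b5 9e a4 aa af cc 49]
D3: mem[0x0c..0x0e] <- [af cc 49]
query mem[0x02]=0x9e, mem[0x11]=0x6f, mem[0x0d]=0xcc

MEM[0x02,0x11,0x0d] = 9e 6f cc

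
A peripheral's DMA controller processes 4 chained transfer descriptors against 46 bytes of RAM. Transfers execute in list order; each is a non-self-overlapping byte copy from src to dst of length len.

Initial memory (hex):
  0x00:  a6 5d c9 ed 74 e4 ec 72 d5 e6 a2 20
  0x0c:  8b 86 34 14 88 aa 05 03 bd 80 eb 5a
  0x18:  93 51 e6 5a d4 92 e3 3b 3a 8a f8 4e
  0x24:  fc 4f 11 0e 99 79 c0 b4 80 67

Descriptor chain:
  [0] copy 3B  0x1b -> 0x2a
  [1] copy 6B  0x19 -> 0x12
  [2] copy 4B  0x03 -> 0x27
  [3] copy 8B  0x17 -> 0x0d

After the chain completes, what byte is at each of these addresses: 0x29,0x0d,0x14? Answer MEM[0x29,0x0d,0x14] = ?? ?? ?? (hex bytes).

MEM[0x29,0x0d,0x14] = e4 e3 e3

[0] 0x1b->0x2a len=3 : 5a d4 92
[1] 0x19->0x12 len=6 : 51 e6 5a d4 92 e3
[2] 0x03->0x27 len=4 : ed 74 e4 ec
[3] 0x17->0x0d len=8 : e3 93 51 e6 5a d4 92 e3
query mem[0x29]=0xe4, mem[0x0d]=0xe3, mem[0x14]=0xe3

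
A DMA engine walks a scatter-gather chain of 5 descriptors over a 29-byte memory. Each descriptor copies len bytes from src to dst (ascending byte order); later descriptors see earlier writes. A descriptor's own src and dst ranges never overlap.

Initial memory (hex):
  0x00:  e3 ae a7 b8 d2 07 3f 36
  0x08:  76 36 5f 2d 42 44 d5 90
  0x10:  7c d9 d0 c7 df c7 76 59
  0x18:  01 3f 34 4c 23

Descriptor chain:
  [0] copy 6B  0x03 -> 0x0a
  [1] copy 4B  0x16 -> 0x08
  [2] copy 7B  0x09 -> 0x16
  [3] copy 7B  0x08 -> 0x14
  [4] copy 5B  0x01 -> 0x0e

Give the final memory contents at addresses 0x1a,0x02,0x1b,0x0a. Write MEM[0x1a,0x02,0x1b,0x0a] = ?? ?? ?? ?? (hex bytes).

[0] 0x03->0x0a len=6 : b8 d2 07 3f 36 76
[1] 0x16->0x08 len=4 : 76 59 01 3f
[2] 0x09->0x16 len=7 : 59 01 3f 07 3f 36 76
[3] 0x08->0x14 len=7 : 76 59 01 3f 07 3f 36
[4] 0x01->0x0e len=5 : ae a7 b8 d2 07
query mem[0x1a]=0x36, mem[0x02]=0xa7, mem[0x1b]=0x36, mem[0x0a]=0x01

MEM[0x1a,0x02,0x1b,0x0a] = 36 a7 36 01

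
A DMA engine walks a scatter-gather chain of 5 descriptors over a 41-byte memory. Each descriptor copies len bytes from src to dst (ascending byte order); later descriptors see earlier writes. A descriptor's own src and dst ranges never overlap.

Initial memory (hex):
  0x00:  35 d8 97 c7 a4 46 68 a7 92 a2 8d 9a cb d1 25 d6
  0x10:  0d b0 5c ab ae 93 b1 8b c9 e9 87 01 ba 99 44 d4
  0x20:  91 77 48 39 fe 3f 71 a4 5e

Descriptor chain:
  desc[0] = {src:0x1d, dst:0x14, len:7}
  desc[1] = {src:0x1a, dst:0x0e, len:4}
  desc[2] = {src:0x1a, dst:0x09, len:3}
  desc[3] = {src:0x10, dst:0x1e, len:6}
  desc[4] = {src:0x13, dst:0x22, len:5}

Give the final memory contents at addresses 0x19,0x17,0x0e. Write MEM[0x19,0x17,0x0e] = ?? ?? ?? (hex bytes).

[0] 0x1d->0x14 len=7 : 99 44 d4 91 77 48 39
[1] 0x1a->0x0e len=4 : 39 01 ba 99
[2] 0x1a->0x09 len=3 : 39 01 ba
[3] 0x10->0x1e len=6 : ba 99 5c ab 99 44
[4] 0x13->0x22 len=5 : ab 99 44 d4 91
query mem[0x19]=0x48, mem[0x17]=0x91, mem[0x0e]=0x39

MEM[0x19,0x17,0x0e] = 48 91 39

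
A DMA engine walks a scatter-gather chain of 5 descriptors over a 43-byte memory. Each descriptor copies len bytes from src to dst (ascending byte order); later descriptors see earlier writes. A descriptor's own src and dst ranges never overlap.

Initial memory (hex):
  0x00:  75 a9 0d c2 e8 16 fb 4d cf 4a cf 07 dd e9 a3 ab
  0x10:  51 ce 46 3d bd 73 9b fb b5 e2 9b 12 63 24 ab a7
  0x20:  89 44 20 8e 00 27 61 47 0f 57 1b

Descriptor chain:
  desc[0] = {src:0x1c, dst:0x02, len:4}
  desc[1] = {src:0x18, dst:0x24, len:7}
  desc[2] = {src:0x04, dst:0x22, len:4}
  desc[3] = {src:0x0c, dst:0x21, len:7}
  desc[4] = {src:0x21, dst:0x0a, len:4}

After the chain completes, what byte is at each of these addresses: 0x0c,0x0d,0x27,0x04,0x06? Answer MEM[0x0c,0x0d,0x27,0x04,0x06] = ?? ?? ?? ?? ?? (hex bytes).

[0] 0x1c->0x02 len=4 : 63 24 ab a7
[1] 0x18->0x24 len=7 : b5 e2 9b 12 63 24 ab
[2] 0x04->0x22 len=4 : ab a7 fb 4d
[3] 0x0c->0x21 len=7 : dd e9 a3 ab 51 ce 46
[4] 0x21->0x0a len=4 : dd e9 a3 ab
query mem[0x0c]=0xa3, mem[0x0d]=0xab, mem[0x27]=0x46, mem[0x04]=0xab, mem[0x06]=0xfb

MEM[0x0c,0x0d,0x27,0x04,0x06] = a3 ab 46 ab fb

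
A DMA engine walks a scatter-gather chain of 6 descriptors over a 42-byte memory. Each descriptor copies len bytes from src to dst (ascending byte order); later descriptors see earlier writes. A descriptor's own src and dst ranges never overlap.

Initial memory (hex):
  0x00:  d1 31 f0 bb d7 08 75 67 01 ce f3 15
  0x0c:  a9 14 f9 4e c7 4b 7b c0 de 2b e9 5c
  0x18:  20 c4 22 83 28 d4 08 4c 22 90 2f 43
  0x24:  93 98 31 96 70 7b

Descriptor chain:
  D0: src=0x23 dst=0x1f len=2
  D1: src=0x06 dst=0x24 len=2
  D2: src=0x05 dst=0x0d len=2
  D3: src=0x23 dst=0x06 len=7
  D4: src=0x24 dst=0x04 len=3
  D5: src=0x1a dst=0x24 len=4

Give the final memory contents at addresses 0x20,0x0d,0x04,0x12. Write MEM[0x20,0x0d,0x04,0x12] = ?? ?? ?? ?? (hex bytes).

MEM[0x20,0x0d,0x04,0x12] = 93 08 75 7b

D0: mem[0x1f..0x20] <- [43 93]
D1: mem[0x24..0x25] <- [75 67]
D2: mem[0x0d..0x0e] <- [08 75]
D3: mem[0x06..0x0c] <- [43 75 67 31 96 70 7b]
D4: mem[0x04..0x06] <- [75 67 31]
D5: mem[0x24..0x27] <- [22 83 28 d4]
query mem[0x20]=0x93, mem[0x0d]=0x08, mem[0x04]=0x75, mem[0x12]=0x7b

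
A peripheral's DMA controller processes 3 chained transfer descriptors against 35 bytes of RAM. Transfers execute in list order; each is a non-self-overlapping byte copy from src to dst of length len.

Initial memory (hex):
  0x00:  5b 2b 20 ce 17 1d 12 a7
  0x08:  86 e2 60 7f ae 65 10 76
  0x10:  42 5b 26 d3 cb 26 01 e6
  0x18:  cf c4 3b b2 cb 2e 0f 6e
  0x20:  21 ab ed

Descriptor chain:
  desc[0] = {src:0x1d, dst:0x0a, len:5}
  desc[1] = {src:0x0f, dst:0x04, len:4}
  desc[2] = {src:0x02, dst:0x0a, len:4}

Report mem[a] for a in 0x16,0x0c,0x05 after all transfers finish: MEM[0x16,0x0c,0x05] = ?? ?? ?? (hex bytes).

  after D0: wrote 5B at 0x0a = 2e0f6e21ab
  after D1: wrote 4B at 0x04 = 76425b26
  after D2: wrote 4B at 0x0a = 20ce7642
query mem[0x16]=0x01, mem[0x0c]=0x76, mem[0x05]=0x42

MEM[0x16,0x0c,0x05] = 01 76 42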